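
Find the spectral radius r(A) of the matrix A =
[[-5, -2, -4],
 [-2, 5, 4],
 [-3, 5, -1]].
r(A) = (6 + sqrt(112))/2 ≈ 8.2915

The eigenvalues of A are the roots of its characteristic polynomial. With M = A (coefficients from the trace, the sum of principal 2x2 minors, and det A):
  p(λ) = det(λ I - M) = λ^3 + λ^2 - 61λ - 133.
By the rational root theorem any rational root is an integer divisor of 133. Testing λ = -7: p(-7) = -343 + 49 + 427 - 133 = 0, so λ = -7 is a root. Dividing out (λ + 7) leaves p(λ) = (λ + 7)(λ^2 - 6λ - 19). For λ^2 - 6λ - 19 the discriminant is 112. It is nonnegative but not a perfect square, so the roots are real and irrational: λ = (6 ± sqrt(112))/2 ≈ 8.2915, -2.2915.
Thus the eigenvalues (to 4 decimals) are 8.2915 (modulus 8.2915); -2.2915 (modulus 2.2915); -7 (modulus 7). The spectral radius is the largest modulus: r(A) = (6 + sqrt(112))/2 ≈ 8.2915. (Cross-check: r(A) ≤ ||A||_2 ≈ 8.346; equality holds whenever A is normal, though it can also hold for some non-normal A.)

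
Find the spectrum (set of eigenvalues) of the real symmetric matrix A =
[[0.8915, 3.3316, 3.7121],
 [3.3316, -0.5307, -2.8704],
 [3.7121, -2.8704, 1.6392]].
sigma(A) ≈ {-6, 3, 5}

A is real symmetric, so its spectrum consists of real eigenvalues. Expanding the characteristic polynomial of the displayed matrix gives
  det(λ I - A) = p(λ) = λ^3 + (-2)λ^2 + (-33)λ + (90).
Solving p(λ) = 0 yields eigenvalues ≈ -6, 3, 5. (A is shown rounded to 4 decimals, so these recover the underlying integer eigenvalues to within that precision.)
Verification: the trace of A = 2 equals the sum of eigenvalues 2, and det(A) ≈ -90.0001 matches the eigenvalue product -90.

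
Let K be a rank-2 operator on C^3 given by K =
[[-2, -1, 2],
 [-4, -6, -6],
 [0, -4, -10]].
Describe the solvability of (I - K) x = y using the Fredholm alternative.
(I - K) is invertible (det(I - K) = 83 ≠ 0), so for every y in C^3 the equation (I - K) x = y has a unique solution.

K has rank 2 and factors as K = U V^T = u1 v1^T + u2 v2^T with u1 = (1, 0, -2), v1 = (-2, -1, 2), u2 = (0, 2, 2), v2 = (-2, -3, -3) (multiplying out reproduces the displayed K). The nonzero eigenvalues of U V^T coincide with those of the 2 x 2 matrix G = V^T U = [[v1·u1, v1·u2], [v2·u1, v2·u2]] = [[-6, 2], [4, -12]], and by the Sylvester determinant identity det(I_3 - U V^T) = det(I_2 - V^T U) = det([[7, -2], [-4, 13]]) = (7)(13) - (-2)(-4) = 83. (Direct check: I - K =
[[3, 1, -2],
 [4, 7, 6],
 [0, 4, 11]]
has determinant 83.) The finite-dimensional Fredholm alternative says: either (I - K) is invertible, or ker(I - K) ≠ {0} and then range(I - K) = ker((I - K)^*)^⊥, with dim ker(I - K) = dim ker((I - K)^*). Since det(I - K) ≠ 0, 1 is not an eigenvalue of K and ker(I - K) = {0}, so we are in the first case: for every y there is a unique x = (I - K)^(-1) y. (Explicitly, by the Woodbury identity, (I - U V^T)^(-1) = I + U (I_2 - G)^(-1) V^T.)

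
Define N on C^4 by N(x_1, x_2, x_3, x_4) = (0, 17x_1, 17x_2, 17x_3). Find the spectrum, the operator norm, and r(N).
sigma(N) = {0}; ||N|| = 17; r(N) = 0. (N is nilpotent with N^4 = 0.)

On C^4, N is a strictly lower-triangular matrix with 17 on the subdiagonal and zeros elsewhere, so its characteristic polynomial is lambda^4 and every eigenvalue is 0: sigma(N) = {0}. For the operator norm, N e_i = 17e_{i+1} for i = 1, ..., 3 and N e_4 = 0, so the singular values of N are 17 (with multiplicity 3) and 0; hence ||N|| = 17. The spectral radius r(N) = max|lambda| = 0. Note ||N|| > r(N) — characteristic of non-normal nilpotent operators. Indeed N^4 = 0.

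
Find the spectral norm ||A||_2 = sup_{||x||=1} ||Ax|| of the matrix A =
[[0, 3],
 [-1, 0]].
||A||_2 = 3 (= sqrt(largest eigenvalue of A^T A))

||A||_2 = sigma_max(A) = sqrt(lambda_max(A^T A)). Form the symmetric matrix M = A^T A =
[[1, 0],
 [0, 9]].
Its characteristic polynomial (trace, determinant of M give the coefficients) is
  p(λ) = det(λ I - M) = λ^2 - 10λ + 9.
For λ^2 - 10λ + 9 the discriminant is 64. It is a perfect square (8^2), so the roots are rational: λ = (10 ± 8)/2 = 9, 1.
So the eigenvalues of A^T A are ≈ 1, 9 (all ≥ 0, as they must be for A^T A). The largest is λ_max = 9, hence ||A||_2 = sqrt(λ_max) = 3.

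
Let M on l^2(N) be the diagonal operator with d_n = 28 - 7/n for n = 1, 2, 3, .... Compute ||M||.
||M|| = 28

For a diagonal operator on l^2 with entries d_n, ||M|| = sup_n |d_n|. Here d_1 = 21, d_2 = 49/2, ..., and d_n = 28 - 7/n increases monotonically toward 28. All terms lie in [21, 28), so |d_n| = d_n and the supremum is the limit 28, which is not attained by any individual d_n. Hence ||M|| = 28.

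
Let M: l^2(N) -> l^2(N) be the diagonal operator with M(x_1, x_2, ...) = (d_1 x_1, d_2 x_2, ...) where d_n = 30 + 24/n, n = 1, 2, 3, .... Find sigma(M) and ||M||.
sigma(M) = {30 + 24/n : n ≥ 1} ∪ {30}; ||M|| = 54

A bounded diagonal operator on l^2 with diagonal entries d_n has spectrum equal to the closure of {d_n : n ≥ 1}: every d_n is an eigenvalue (with eigenvector e_n), so {d_n} ⊂ sigma(M); the spectrum is closed, so its closure is too; and for lambda not in the closure, (M - lambda I) has bounded inverse (the diagonal entries 1/(d_n - lambda) are bounded). For our sequence d_n = 30 + 24/n, n = 1, 2, 3, ...:
  - {d_n} = {30 + 24/n : n ≥ 1}; the only limit point is 30
  - closure = {30 + 24/n : n ≥ 1} ∪ {30}
For the norm: a diagonal operator has ||M|| = sup_n |d_n|. Here d_n = 30 + 24/n is positive and decreasing, so sup_n |d_n| = d_1 = 30 + 24 = 54. So ||M|| = 54.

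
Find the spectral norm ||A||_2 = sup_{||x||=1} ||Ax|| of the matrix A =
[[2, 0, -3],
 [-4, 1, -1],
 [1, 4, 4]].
||A||_2 ≈ 6.1089 (= sqrt(largest eigenvalue of A^T A))

||A||_2 = sigma_max(A) = sqrt(lambda_max(A^T A)). Form the symmetric matrix M = A^T A =
[[21, 0, 2],
 [0, 17, 15],
 [2, 15, 26]].
Its characteristic polynomial (trace, sum of principal 2x2 minors, determinant of M give the coefficients) is
  p(λ) = det(λ I - M) = λ^3 - 64λ^2 + 1116λ - 4489.
No integer candidate from the rational root theorem (±divisors of 4489) is a root, so the roots are irrational. The cubic discriminant is Δ = 61736309 > 0, so there are three distinct real roots. p(5) = -384 and p(6) = 119 have opposite signs, so a root lies in (5, 6); Newton's method refines it to λ ≈ 5.7456. p(20) = 231 and p(21) = -16 have opposite signs, so a root lies in (20, 21); Newton's method refines it to λ ≈ 20.9357. p(37) = -160 and p(38) = 375 have opposite signs, so a root lies in (37, 38); Newton's method refines it to λ ≈ 37.3187. Check (Vieta): the three roots sum to 64, matching tr M = 64.
So the eigenvalues of A^T A are ≈ 5.7456, 20.9357, 37.3187 (all ≥ 0, as they must be for A^T A). The largest is λ_max ≈ 37.3187, hence ||A||_2 = sqrt(λ_max) ≈ 6.1089.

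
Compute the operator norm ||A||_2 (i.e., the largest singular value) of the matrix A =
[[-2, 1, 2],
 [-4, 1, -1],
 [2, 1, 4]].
||A||_2 ≈ 5.5353 (= sqrt(largest eigenvalue of A^T A))

||A||_2 = sigma_max(A) = sqrt(lambda_max(A^T A)). Form the symmetric matrix M = A^T A =
[[24, -4, 8],
 [-4, 3, 5],
 [8, 5, 21]].
Its characteristic polynomial (trace, sum of principal 2x2 minors, determinant of M give the coefficients) is
  p(λ) = det(λ I - M) = λ^3 - 48λ^2 + 534λ - 64.
No integer candidate from the rational root theorem (±divisors of 64) is a root, so the roots are irrational. The cubic discriminant is Δ = 49012128 > 0, so there are three distinct real roots. p(0) = -64 and p(1) = 423 have opposite signs, so a root lies in (0, 1); Newton's method refines it to λ ≈ 0.1212. p(17) = 55 and p(18) = -172 have opposite signs, so a root lies in (17, 18); Newton's method refines it to λ ≈ 17.2389. p(30) = -244 and p(31) = 153 have opposite signs, so a root lies in (30, 31); Newton's method refines it to λ ≈ 30.6399. Check (Vieta): the three roots sum to 48, matching tr M = 48.
So the eigenvalues of A^T A are ≈ 0.1212, 17.2389, 30.6399 (all ≥ 0, as they must be for A^T A). The largest is λ_max ≈ 30.6399, hence ||A||_2 = sqrt(λ_max) ≈ 5.5353.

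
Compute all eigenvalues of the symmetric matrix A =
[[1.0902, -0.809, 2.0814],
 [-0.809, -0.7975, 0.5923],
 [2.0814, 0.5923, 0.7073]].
sigma(A) ≈ {-2, 0, 3}

A is real symmetric, so its spectrum consists of real eigenvalues. Expanding the characteristic polynomial of the displayed matrix gives
  det(λ I - A) = p(λ) = λ^3 + (-1)λ^2 + (-6)λ + (0).
Solving p(λ) = 0 yields eigenvalues ≈ -2, 0, 3. (A is shown rounded to 4 decimals, so these recover the underlying integer eigenvalues to within that precision.)
Verification: the trace of A = 1 equals the sum of eigenvalues 1, and det(A) ≈ -0.0001 matches the eigenvalue product 0.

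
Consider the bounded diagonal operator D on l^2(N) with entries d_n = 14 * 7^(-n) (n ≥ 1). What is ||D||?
||D|| = 2 (attained at n = 1)

For D diagonal, ||D|| = sup_n |d_n|. The sequence d_n = 14 * 7^(-n) is positive and strictly decreasing (ratio 7^(-1) < 1), so the supremum is d_1 = 14/7 = 2. Hence ||D|| = 2.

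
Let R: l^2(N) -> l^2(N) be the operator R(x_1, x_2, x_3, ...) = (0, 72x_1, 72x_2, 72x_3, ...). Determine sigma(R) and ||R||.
sigma(R) = closed disk {z in C : |z| ≤ 72}; ||R|| = 72

Note R = 72·U where U is the unit right shift (U x)_k = x_{k-1} (with x_0 := 0); so ||R|| = 72||U|| and sigma(R) = 72·sigma(U). ||R x||^2 = sum_{k≥1} |72x_k|^2 = 5184||x||^2, so ||R|| = 72 and sigma(R) ⊂ {|z| ≤ 72}. For any |lambda| < 72, the equation (R - lambda I) x = 0 forces x_1 = 0, then 72x_k = lambda x_{k+1} ⇒ x = 0, so R has no eigenvalues. But (R - lambda I) is not surjective for |lambda| < 72: solving (R - lambda I) x = e_1 would require x_n proportional to (lambda/72)^(-n), which is not in l^2. So every |lambda| < 72 lies in the residual spectrum. The boundary |lambda| = 72 is in the approximate point spectrum (the spectrum is closed). Hence sigma(R) is the closed disk of radius 72.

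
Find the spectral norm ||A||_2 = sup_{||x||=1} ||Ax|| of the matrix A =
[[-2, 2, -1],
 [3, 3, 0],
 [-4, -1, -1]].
||A||_2 ≈ 5.8319 (= sqrt(largest eigenvalue of A^T A))

||A||_2 = sigma_max(A) = sqrt(lambda_max(A^T A)). Form the symmetric matrix M = A^T A =
[[29, 9, 6],
 [9, 14, -1],
 [6, -1, 2]].
Its characteristic polynomial (trace, sum of principal 2x2 minors, determinant of M give the coefficients) is
  p(λ) = det(λ I - M) = λ^3 - 45λ^2 + 374λ - 9.
No integer candidate from the rational root theorem (±divisors of 9) is a root, so the roots are irrational. The cubic discriminant is Δ = 73438177 > 0, so there are three distinct real roots. p(0) = -9 and p(1) = 321 have opposite signs, so a root lies in (0, 1); Newton's method refines it to λ ≈ 0.0241. p(10) = 231 and p(11) = -9 have opposite signs, so a root lies in (10, 11); Newton's method refines it to λ ≈ 10.9644. p(34) = -9 and p(35) = 831 have opposite signs, so a root lies in (34, 35); Newton's method refines it to λ ≈ 34.0115. Check (Vieta): the three roots sum to 45, matching tr M = 45.
So the eigenvalues of A^T A are ≈ 0.0241, 10.9644, 34.0115 (all ≥ 0, as they must be for A^T A). The largest is λ_max ≈ 34.0115, hence ||A||_2 = sqrt(λ_max) ≈ 5.8319.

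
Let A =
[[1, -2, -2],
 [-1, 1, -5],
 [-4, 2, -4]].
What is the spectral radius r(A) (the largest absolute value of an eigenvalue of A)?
r(A) ≈ 4.7786

The eigenvalues of A are the roots of its characteristic polynomial. With M = A (coefficients from the trace, the sum of principal 2x2 minors, and det A):
  p(λ) = det(λ I - M) = λ^3 + 2λ^2 - 7λ + 30.
No integer candidate from the rational root theorem (±divisors of 30) is a root, so the roots are irrational. The cubic discriminant is Δ = -31252 < 0, so there is one real root and a complex-conjugate pair. p(-5) = -10 and p(-4) = 26 have opposite signs, so a root lies in (-5, -4); Newton's method refines it to λ ≈ -4.7786. Dividing out (λ - (-4.7786)) leaves approximately λ^2 - 2.7786λ + 6.278. For λ^2 - 2.7786λ + 6.278 the discriminant is -17.3911. It is negative, so the remaining roots are the complex-conjugate pair λ ≈ 1.3893 ± 2.0851i. Their product equals the constant term, so |λ|^2 ≈ 6.278 and |λ| ≈ 2.5056.
Thus the eigenvalues (to 4 decimals) are -4.7786 (modulus 4.7786); 1.3893 ± 2.0851i (modulus 2.5056). The spectral radius is the largest modulus: r(A) ≈ 4.7786. (Cross-check: r(A) ≤ ||A||_2 ≈ 7.6357; equality holds whenever A is normal, though it can also hold for some non-normal A.)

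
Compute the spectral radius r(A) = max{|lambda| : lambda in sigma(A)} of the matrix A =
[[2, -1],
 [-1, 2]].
r(A) = 3

The eigenvalues of A are the roots of its characteristic polynomial. With M = A (coefficients from the trace and determinant):
  p(λ) = det(λ I - M) = λ^2 - 4λ + 3.
For λ^2 - 4λ + 3 the discriminant is 4. It is a perfect square (2^2), so the roots are rational: λ = (4 ± 2)/2 = 3, 1.
Thus the eigenvalues (to 4 decimals) are 3 (modulus 3); 1 (modulus 1). The spectral radius is the largest modulus: r(A) = 3. (Cross-check: r(A) ≤ ||A||_2 ≈ 3; equality holds whenever A is normal, though it can also hold for some non-normal A.)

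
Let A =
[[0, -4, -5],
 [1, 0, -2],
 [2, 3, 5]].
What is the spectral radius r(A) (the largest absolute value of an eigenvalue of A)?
r(A) ≈ 3.8665

The eigenvalues of A are the roots of its characteristic polynomial. With M = A (coefficients from the trace, the sum of principal 2x2 minors, and det A):
  p(λ) = det(λ I - M) = λ^3 - 5λ^2 + 20λ - 21.
No integer candidate from the rational root theorem (±divisors of 21) is a root, so the roots are irrational. The cubic discriminant is Δ = -6607 < 0, so there is one real root and a complex-conjugate pair. p(1) = -5 and p(2) = 7 have opposite signs, so a root lies in (1, 2); Newton's method refines it to λ ≈ 1.4047. Dividing out (λ - (1.4047)) leaves approximately λ^2 - 3.5953λ + 14.9496. For λ^2 - 3.5953λ + 14.9496 the discriminant is -46.8725. It is negative, so the remaining roots are the complex-conjugate pair λ ≈ 1.7976 ± 3.4232i. Their product equals the constant term, so |λ|^2 ≈ 14.9496 and |λ| ≈ 3.8665.
Thus the eigenvalues (to 4 decimals) are 1.4047 (modulus 1.4047); 1.7976 ± 3.4232i (modulus 3.8665). The spectral radius is the largest modulus: r(A) ≈ 3.8665. (Cross-check: r(A) ≤ ||A||_2 ≈ 8.8734; equality holds whenever A is normal, though it can also hold for some non-normal A.)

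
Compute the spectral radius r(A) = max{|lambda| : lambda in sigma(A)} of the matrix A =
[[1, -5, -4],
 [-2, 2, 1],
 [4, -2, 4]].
r(A) ≈ 5.5597

The eigenvalues of A are the roots of its characteristic polynomial. With M = A (coefficients from the trace, the sum of principal 2x2 minors, and det A):
  p(λ) = det(λ I - M) = λ^3 - 7λ^2 + 22λ + 34.
No integer candidate from the rational root theorem (±divisors of 34) is a root, so the roots are irrational. The cubic discriminant is Δ = -97688 < 0, so there is one real root and a complex-conjugate pair. p(-2) = -46 and p(-1) = 4 have opposite signs, so a root lies in (-2, -1); Newton's method refines it to λ ≈ -1.1. Dividing out (λ - (-1.1)) leaves approximately λ^2 - 8.1λ + 30.9098. For λ^2 - 8.1λ + 30.9098 the discriminant is -58.0295. It is negative, so the remaining roots are the complex-conjugate pair λ ≈ 4.05 ± 3.8089i. Their product equals the constant term, so |λ|^2 ≈ 30.9098 and |λ| ≈ 5.5597.
Thus the eigenvalues (to 4 decimals) are -1.1 (modulus 1.1); 4.05 ± 3.8089i (modulus 5.5597). The spectral radius is the largest modulus: r(A) ≈ 5.5597. (Cross-check: r(A) ≤ ||A||_2 ≈ 6.9715; equality holds whenever A is normal, though it can also hold for some non-normal A.)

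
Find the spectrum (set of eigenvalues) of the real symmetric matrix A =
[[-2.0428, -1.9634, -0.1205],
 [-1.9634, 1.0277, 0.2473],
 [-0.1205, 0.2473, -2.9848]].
sigma(A) ≈ {-3, 2} (-3 with multiplicity 2)

A is real symmetric, so its spectrum consists of real eigenvalues. Expanding the characteristic polynomial of the displayed matrix gives
  det(λ I - A) = p(λ) = λ^3 + (4)λ^2 + (-3)λ + (-18).
Solving p(λ) = 0 yields eigenvalues ≈ -3, -3, 2. (A is shown rounded to 4 decimals, so these recover the underlying integer eigenvalues to within that precision.)
Verification: the trace of A = -4 equals the sum of eigenvalues -4, and det(A) ≈ 17.9995 matches the eigenvalue product 18.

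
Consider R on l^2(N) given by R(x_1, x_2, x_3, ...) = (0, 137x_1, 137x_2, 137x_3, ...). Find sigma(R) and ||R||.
sigma(R) = closed disk {z in C : |z| ≤ 137}; ||R|| = 137

Note R = 137·U where U is the unit right shift (U x)_k = x_{k-1} (with x_0 := 0); so ||R|| = 137||U|| and sigma(R) = 137·sigma(U). ||R x||^2 = sum_{k≥1} |137x_k|^2 = 18769||x||^2, so ||R|| = 137 and sigma(R) ⊂ {|z| ≤ 137}. For any |lambda| < 137, the equation (R - lambda I) x = 0 forces x_1 = 0, then 137x_k = lambda x_{k+1} ⇒ x = 0, so R has no eigenvalues. But (R - lambda I) is not surjective for |lambda| < 137: solving (R - lambda I) x = e_1 would require x_n proportional to (lambda/137)^(-n), which is not in l^2. So every |lambda| < 137 lies in the residual spectrum. The boundary |lambda| = 137 is in the approximate point spectrum (the spectrum is closed). Hence sigma(R) is the closed disk of radius 137.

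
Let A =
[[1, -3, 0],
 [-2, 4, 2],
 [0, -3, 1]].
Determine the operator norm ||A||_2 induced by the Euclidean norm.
||A||_2 ≈ 6.227 (= sqrt(largest eigenvalue of A^T A))

||A||_2 = sigma_max(A) = sqrt(lambda_max(A^T A)). Form the symmetric matrix M = A^T A =
[[5, -11, -4],
 [-11, 34, 5],
 [-4, 5, 5]].
Its characteristic polynomial (trace, sum of principal 2x2 minors, determinant of M give the coefficients) is
  p(λ) = det(λ I - M) = λ^3 - 44λ^2 + 203λ - 16.
No integer candidate from the rational root theorem (±divisors of 16) is a root, so the roots are irrational. The cubic discriminant is Δ = 43432644 > 0, so there are three distinct real roots. p(0) = -16 and p(1) = 144 have opposite signs, so a root lies in (0, 1); Newton's method refines it to λ ≈ 0.0802. p(5) = 24 and p(6) = -166 have opposite signs, so a root lies in (5, 6); Newton's method refines it to λ ≈ 5.1444. p(38) = -966 and p(39) = 296 have opposite signs, so a root lies in (38, 39); Newton's method refines it to λ ≈ 38.7754. Check (Vieta): the three roots sum to 44, matching tr M = 44.
So the eigenvalues of A^T A are ≈ 0.0802, 5.1444, 38.7754 (all ≥ 0, as they must be for A^T A). The largest is λ_max ≈ 38.7754, hence ||A||_2 = sqrt(λ_max) ≈ 6.227.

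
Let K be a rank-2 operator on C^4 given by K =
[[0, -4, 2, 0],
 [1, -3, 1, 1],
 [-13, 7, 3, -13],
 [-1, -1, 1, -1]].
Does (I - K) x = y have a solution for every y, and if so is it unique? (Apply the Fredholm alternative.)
(I - K) is invertible (det(I - K) = 30 ≠ 0), so for every y in C^4 the equation (I - K) x = y has a unique solution.

K has rank 2 and factors as K = U V^T = u1 v1^T + u2 v2^T with u1 = (-2, -1, -3, -1), v1 = (3, -1, -1, 3), u2 = (3, 2, -2, 1), v2 = (2, -2, 0, 2) (multiplying out reproduces the displayed K). The nonzero eigenvalues of U V^T coincide with those of the 2 x 2 matrix G = V^T U = [[v1·u1, v1·u2], [v2·u1, v2·u2]] = [[-5, 12], [-4, 4]], and by the Sylvester determinant identity det(I_4 - U V^T) = det(I_2 - V^T U) = det([[6, -12], [4, -3]]) = (6)(-3) - (-12)(4) = 30. (Direct check: I - K =
[[1, 4, -2, 0],
 [-1, 4, -1, -1],
 [13, -7, -2, 13],
 [1, 1, -1, 2]]
has determinant 30.) The finite-dimensional Fredholm alternative says: either (I - K) is invertible, or ker(I - K) ≠ {0} and then range(I - K) = ker((I - K)^*)^⊥, with dim ker(I - K) = dim ker((I - K)^*). Since det(I - K) ≠ 0, 1 is not an eigenvalue of K and ker(I - K) = {0}, so we are in the first case: for every y there is a unique x = (I - K)^(-1) y. (Explicitly, by the Woodbury identity, (I - U V^T)^(-1) = I + U (I_2 - G)^(-1) V^T.)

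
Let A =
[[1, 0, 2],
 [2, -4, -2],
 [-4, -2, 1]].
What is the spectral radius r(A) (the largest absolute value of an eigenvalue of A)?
r(A) ≈ 4.7544

The eigenvalues of A are the roots of its characteristic polynomial. With M = A (coefficients from the trace, the sum of principal 2x2 minors, and det A):
  p(λ) = det(λ I - M) = λ^3 + 2λ^2 - 3λ + 48.
No integer candidate from the rational root theorem (±divisors of 48) is a root, so the roots are irrational. The cubic discriminant is Δ = -68784 < 0, so there is one real root and a complex-conjugate pair. p(-5) = -12 and p(-4) = 28 have opposite signs, so a root lies in (-5, -4); Newton's method refines it to λ ≈ -4.7544. Dividing out (λ - (-4.7544)) leaves approximately λ^2 - 2.7544λ + 10.0958. For λ^2 - 2.7544λ + 10.0958 the discriminant is -32.7964. It is negative, so the remaining roots are the complex-conjugate pair λ ≈ 1.3772 ± 2.8634i. Their product equals the constant term, so |λ|^2 ≈ 10.0958 and |λ| ≈ 3.1774.
Thus the eigenvalues (to 4 decimals) are -4.7544 (modulus 4.7544); 1.3772 ± 2.8634i (modulus 3.1774). The spectral radius is the largest modulus: r(A) ≈ 4.7544. (Cross-check: r(A) ≤ ||A||_2 ≈ 5.0043; equality holds whenever A is normal, though it can also hold for some non-normal A.)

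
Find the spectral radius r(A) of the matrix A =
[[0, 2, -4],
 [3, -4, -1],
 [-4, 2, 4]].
r(A) ≈ 6.309

The eigenvalues of A are the roots of its characteristic polynomial. With M = A (coefficients from the trace, the sum of principal 2x2 minors, and det A):
  p(λ) = det(λ I - M) = λ^3 - 36λ - 24.
No integer candidate from the rational root theorem (±divisors of 24) is a root, so the roots are irrational. The cubic discriminant is Δ = 171072 > 0, so there are three distinct real roots. p(-6) = -24 and p(-5) = 31 have opposite signs, so a root lies in (-6, -5); Newton's method refines it to λ ≈ -5.6338. p(-1) = 11 and p(0) = -24 have opposite signs, so a root lies in (-1, 0); Newton's method refines it to λ ≈ -0.6752. p(6) = -24 and p(7) = 67 have opposite signs, so a root lies in (6, 7); Newton's method refines it to λ ≈ 6.309. Check (Vieta): the three roots sum to 0, matching tr M = 0.
Thus the eigenvalues (to 4 decimals) are -5.6338 (modulus 5.6338); -0.6752 (modulus 0.6752); 6.309 (modulus 6.309). The spectral radius is the largest modulus: r(A) ≈ 6.309. (Cross-check: r(A) ≤ ||A||_2 ≈ 7.5397; equality holds whenever A is normal, though it can also hold for some non-normal A.)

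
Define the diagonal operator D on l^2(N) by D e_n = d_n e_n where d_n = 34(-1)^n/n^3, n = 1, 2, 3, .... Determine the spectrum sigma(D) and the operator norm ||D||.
sigma(D) = {34(-1)^n/n^3 : n ≥ 1} ∪ {0}; ||D|| = 34

A bounded diagonal operator on l^2 with diagonal entries d_n has spectrum equal to the closure of {d_n : n ≥ 1}: every d_n is an eigenvalue (with eigenvector e_n), so {d_n} ⊂ sigma(D); the spectrum is closed, so its closure is too; and for lambda not in the closure, (D - lambda I) has bounded inverse (the diagonal entries 1/(d_n - lambda) are bounded). For our sequence d_n = 34(-1)^n/n^3, n = 1, 2, 3, ...:
  - {d_n} = {34(-1)^n/n^3 : n ≥ 1}; the only limit point is 0
  - closure = {34(-1)^n/n^3 : n ≥ 1} ∪ {0}
For the norm: a diagonal operator has ||D|| = sup_n |d_n|. Here |d_n| = 34/n^3 is decreasing, so sup_n |d_n| = |d_1| = 34. So ||D|| = 34.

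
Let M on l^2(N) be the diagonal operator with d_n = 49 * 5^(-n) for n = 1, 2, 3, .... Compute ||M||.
||M|| = 49/5 (attained at n = 1)

For M diagonal, ||M|| = sup_n |d_n|. The sequence d_n = 49 * 5^(-n) is positive and strictly decreasing (ratio 5^(-1) < 1), so the supremum is d_1 = 49/5. Hence ||M|| = 49/5.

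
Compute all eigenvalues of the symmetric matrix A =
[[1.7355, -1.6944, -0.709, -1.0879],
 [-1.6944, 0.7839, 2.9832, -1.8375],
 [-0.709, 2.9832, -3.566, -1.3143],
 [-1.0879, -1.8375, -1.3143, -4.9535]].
sigma(A) ≈ {-6, -5, 1, 4}

A is real symmetric, so its spectrum consists of real eigenvalues. Expanding the characteristic polynomial of the displayed matrix gives
  det(λ I - A) = p(λ) = λ^4 + (6)λ^3 + (-21)λ^2 + (-106.0027)λ + (119.9985).
Solving p(λ) = 0 yields eigenvalues ≈ -6, -5, 1, 4. (A is shown rounded to 4 decimals, so these recover the underlying integer eigenvalues to within that precision.)
Verification: the trace of A = -6 equals the sum of eigenvalues -6, and det(A) ≈ 119.9985 matches the eigenvalue product 120.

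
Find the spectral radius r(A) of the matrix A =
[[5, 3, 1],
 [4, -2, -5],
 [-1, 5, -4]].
r(A) ≈ 6.3534

The eigenvalues of A are the roots of its characteristic polynomial. With M = A (coefficients from the trace, the sum of principal 2x2 minors, and det A):
  p(λ) = det(λ I - M) = λ^3 + λ^2 - 8λ - 246.
No integer candidate from the rational root theorem (±divisors of 246) is a root, so the roots are irrational. The cubic discriminant is Δ = -1595412 < 0, so there is one real root and a complex-conjugate pair. p(6) = -42 and p(7) = 90 have opposite signs, so a root lies in (6, 7); Newton's method refines it to λ ≈ 6.3534. Dividing out (λ - (6.3534)) leaves approximately λ^2 + 7.3534λ + 38.7193. For λ^2 + 7.3534λ + 38.7193 the discriminant is -100.8046. It is negative, so the remaining roots are the complex-conjugate pair λ ≈ -3.6767 ± 5.0201i. Their product equals the constant term, so |λ|^2 ≈ 38.7193 and |λ| ≈ 6.2225.
Thus the eigenvalues (to 4 decimals) are 6.3534 (modulus 6.3534); -3.6767 ± 5.0201i (modulus 6.2225). The spectral radius is the largest modulus: r(A) ≈ 6.3534. (Cross-check: r(A) ≤ ||A||_2 ≈ 7.443; equality holds whenever A is normal, though it can also hold for some non-normal A.)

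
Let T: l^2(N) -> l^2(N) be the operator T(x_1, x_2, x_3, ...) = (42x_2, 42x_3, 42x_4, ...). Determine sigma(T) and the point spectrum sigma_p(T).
sigma(T) = closed disk {z in C : |z| ≤ 42}; sigma_p(T) = open disk {z in C : |z| < 42}

Note T = 42·V where V is the unit left shift (V x)_k = x_{k+1}; so sigma(T) = 42·sigma(V) and ||T|| = 42||V||. ||T x||^2 = 1764sum_{k≥2} |x_k|^2 ≤ 1764||x||^2, with equality on {x : x_1 = 0}, so ||T|| = 42. For any lambda with |lambda| < 42, set r = lambda/42 (|r| < 1); the vector x = (1, r, r^2, ...) is in l^2 and satisfies T x = 42(r, r^2, ...) = lambda x, so lambda is an eigenvalue. On the boundary |lambda| = 42 the geometric series diverges, so no l^2 eigenvector exists, but these lambda lie in the approximate point spectrum. Hence sigma(T) is the closed disk of radius 42 and sigma_p(T) is the open disk.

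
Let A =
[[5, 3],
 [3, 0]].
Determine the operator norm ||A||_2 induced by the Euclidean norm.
||A||_2 = sqrt((43 + sqrt(1525))/2) ≈ 6.4051 (= sqrt(largest eigenvalue of A^T A))

||A||_2 = sigma_max(A) = sqrt(lambda_max(A^T A)). Form the symmetric matrix M = A^T A =
[[34, 15],
 [15, 9]].
Its characteristic polynomial (trace, determinant of M give the coefficients) is
  p(λ) = det(λ I - M) = λ^2 - 43λ + 81.
For λ^2 - 43λ + 81 the discriminant is 1525. It is nonnegative but not a perfect square, so the roots are real and irrational: λ = (43 ± sqrt(1525))/2 ≈ 41.0256, 1.9744.
So the eigenvalues of A^T A are ≈ 1.9744, 41.0256 (all ≥ 0, as they must be for A^T A). The largest is λ_max = (43 + sqrt(1525))/2 ≈ 41.0256, hence ||A||_2 = sqrt(λ_max) = sqrt((43 + sqrt(1525))/2) ≈ 6.4051.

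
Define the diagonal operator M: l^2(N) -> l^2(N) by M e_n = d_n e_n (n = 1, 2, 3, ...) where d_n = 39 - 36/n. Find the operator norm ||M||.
||M|| = 39

For a diagonal operator on l^2 with entries d_n, ||M|| = sup_n |d_n|. Here d_1 = 3, d_2 = 21, ..., and d_n = 39 - 36/n increases monotonically toward 39. All terms lie in [3, 39), so |d_n| = d_n and the supremum is the limit 39, which is not attained by any individual d_n. Hence ||M|| = 39.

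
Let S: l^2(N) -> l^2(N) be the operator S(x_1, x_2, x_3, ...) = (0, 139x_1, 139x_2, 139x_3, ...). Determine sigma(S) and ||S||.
sigma(S) = closed disk {z in C : |z| ≤ 139}; ||S|| = 139

Note S = 139·U where U is the unit right shift (U x)_k = x_{k-1} (with x_0 := 0); so ||S|| = 139||U|| and sigma(S) = 139·sigma(U). ||S x||^2 = sum_{k≥1} |139x_k|^2 = 19321||x||^2, so ||S|| = 139 and sigma(S) ⊂ {|z| ≤ 139}. For any |lambda| < 139, the equation (S - lambda I) x = 0 forces x_1 = 0, then 139x_k = lambda x_{k+1} ⇒ x = 0, so S has no eigenvalues. But (S - lambda I) is not surjective for |lambda| < 139: solving (S - lambda I) x = e_1 would require x_n proportional to (lambda/139)^(-n), which is not in l^2. So every |lambda| < 139 lies in the residual spectrum. The boundary |lambda| = 139 is in the approximate point spectrum (the spectrum is closed). Hence sigma(S) is the closed disk of radius 139.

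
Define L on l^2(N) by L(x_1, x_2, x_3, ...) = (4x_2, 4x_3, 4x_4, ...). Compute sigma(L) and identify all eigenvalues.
sigma(L) = closed disk {z in C : |z| ≤ 4}; sigma_p(L) = open disk {z in C : |z| < 4}

Note L = 4·V where V is the unit left shift (V x)_k = x_{k+1}; so sigma(L) = 4·sigma(V) and ||L|| = 4||V||. ||L x||^2 = 16sum_{k≥2} |x_k|^2 ≤ 16||x||^2, with equality on {x : x_1 = 0}, so ||L|| = 4. For any lambda with |lambda| < 4, set r = lambda/4 (|r| < 1); the vector x = (1, r, r^2, ...) is in l^2 and satisfies L x = 4(r, r^2, ...) = lambda x, so lambda is an eigenvalue. On the boundary |lambda| = 4 the geometric series diverges, so no l^2 eigenvector exists, but these lambda lie in the approximate point spectrum. Hence sigma(L) is the closed disk of radius 4 and sigma_p(L) is the open disk.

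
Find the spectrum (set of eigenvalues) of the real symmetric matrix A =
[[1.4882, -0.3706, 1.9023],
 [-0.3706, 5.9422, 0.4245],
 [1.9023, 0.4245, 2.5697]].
sigma(A) ≈ {0, 4, 6}

A is real symmetric, so its spectrum consists of real eigenvalues. Expanding the characteristic polynomial of the displayed matrix gives
  det(λ I - A) = p(λ) = λ^3 + (-10)λ^2 + (24)λ + (-0.0014).
Solving p(λ) = 0 yields eigenvalues ≈ 0, 4, 6. (A is shown rounded to 4 decimals, so these recover the underlying integer eigenvalues to within that precision.)
Verification: the trace of A = 10 equals the sum of eigenvalues 10, and det(A) ≈ 0.0014 matches the eigenvalue product 0.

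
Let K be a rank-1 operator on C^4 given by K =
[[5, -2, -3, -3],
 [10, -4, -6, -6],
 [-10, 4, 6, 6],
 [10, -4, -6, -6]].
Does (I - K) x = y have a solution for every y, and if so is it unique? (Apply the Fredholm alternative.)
(I - K) is singular (det(I - K) = 0, i.e. 1 ∈ sigma(K)). (I - K) x = y is solvable iff y ⊥ ker((I - K)^*) = span{(5, -2, -3, -3)}, i.e. iff 5y_1 - 2y_2 - 3y_3 - 3y_4 = 0. When solvable, the solutions are x = y + c·(1, 2, -2, 2), c arbitrary (ker(I - K) = span{(1, 2, -2, 2)}, dimension 1).

K has rank 1, so it is an outer product K = u v^T: every row of K is a multiple of one row vector. Reading off the entries, u = (1, 2, -2, 2) and v = (5, -2, -3, -3) (row i of K equals u_i·v^T). A rank-one matrix u v^T satisfies K u = u (v·u) and kills the (3)-dimensional subspace v^⊥, so its characteristic polynomial is lambda^3 (lambda - v·u) with v·u = tr K = 1. Hence the eigenvalues of I - K are 1 (multiplicity 3) and 1 - (1) = 0, so det(I - K) = 0. (Direct check: I - K =
[[-4, 2, 3, 3],
 [-10, 5, 6, 6],
 [10, -4, -5, -6],
 [-10, 4, 6, 7]]
has determinant 0.) So 1 is an eigenvalue of K and (I - K) is not invertible. The finite-dimensional Fredholm alternative says: either (I - K) is invertible, or ker(I - K) ≠ {0} and then range(I - K) = ker((I - K)^*)^⊥, with dim ker(I - K) = dim ker((I - K)^*). We are in the second case, so we need both kernels. Kernel of I - K: (I - K) u = u - u (v·u) = u - u = 0, so ker(I - K) = span{u} = span{(1, 2, -2, 2)} (it is exactly 1-dimensional because rank(I - K) = 3). Kernel of the adjoint: K is real, so (I - K)^* = I - K^T = I - v u^T, and (I - v u^T) v = v - v (u·v) = 0; hence ker((I - K)^*) = span{v} = span{(5, -2, -3, -3)}. Therefore (I - K) x = y is solvable iff <y, v> = 0, i.e. iff 5y_1 - 2y_2 - 3y_3 - 3y_4 = 0. When this holds, K y = u (v·y) = 0, so (I - K) y = y and x = y is a particular solution; the full solution set is the line x = y + c·u = y + c·(1, 2, -2, 2), c ∈ C.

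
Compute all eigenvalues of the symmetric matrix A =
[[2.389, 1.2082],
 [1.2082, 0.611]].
sigma(A) ≈ {0, 3}

A is real symmetric, so its spectrum consists of real eigenvalues. Expanding the characteristic polynomial of the displayed matrix gives
  det(λ I - A) = p(λ) = λ^2 + (-3)λ + (0).
Solving p(λ) = 0 yields eigenvalues ≈ 0, 3. (A is shown rounded to 4 decimals, so these recover the underlying integer eigenvalues to within that precision.)
Verification: the trace of A = 3 equals the sum of eigenvalues 3, and det(A) ≈ -0.0001 matches the eigenvalue product 0.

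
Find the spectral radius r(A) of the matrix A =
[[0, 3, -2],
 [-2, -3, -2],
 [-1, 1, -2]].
r(A) ≈ 3.6826

The eigenvalues of A are the roots of its characteristic polynomial. With M = A (coefficients from the trace, the sum of principal 2x2 minors, and det A):
  p(λ) = det(λ I - M) = λ^3 + 5λ^2 + 12λ - 4.
No integer candidate from the rational root theorem (±divisors of 4) is a root, so the roots are irrational. The cubic discriminant is Δ = -6064 < 0, so there is one real root and a complex-conjugate pair. p(0) = -4 and p(1) = 14 have opposite signs, so a root lies in (0, 1); Newton's method refines it to λ ≈ 0.2949. Dividing out (λ - (0.2949)) leaves approximately λ^2 + 5.2949λ + 13.5617. For λ^2 + 5.2949λ + 13.5617 the discriminant is -26.2105. It is negative, so the remaining roots are the complex-conjugate pair λ ≈ -2.6475 ± 2.5598i. Their product equals the constant term, so |λ|^2 ≈ 13.5617 and |λ| ≈ 3.6826.
Thus the eigenvalues (to 4 decimals) are 0.2949 (modulus 0.2949); -2.6475 ± 2.5598i (modulus 3.6826). The spectral radius is the largest modulus: r(A) ≈ 3.6826. (Cross-check: r(A) ≤ ||A||_2 ≈ 4.5391; equality holds whenever A is normal, though it can also hold for some non-normal A.)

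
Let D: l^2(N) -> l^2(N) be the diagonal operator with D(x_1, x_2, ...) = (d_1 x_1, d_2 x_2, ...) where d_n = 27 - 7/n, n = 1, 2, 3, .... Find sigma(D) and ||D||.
sigma(D) = {27 - 7/n : n ≥ 1} ∪ {27}; ||D|| = 27

A bounded diagonal operator on l^2 with diagonal entries d_n has spectrum equal to the closure of {d_n : n ≥ 1}: every d_n is an eigenvalue (with eigenvector e_n), so {d_n} ⊂ sigma(D); the spectrum is closed, so its closure is too; and for lambda not in the closure, (D - lambda I) has bounded inverse (the diagonal entries 1/(d_n - lambda) are bounded). For our sequence d_n = 27 - 7/n, n = 1, 2, 3, ...:
  - {d_n} = {27 - 7/n : n ≥ 1}; the only limit point is 27
  - closure = {27 - 7/n : n ≥ 1} ∪ {27}
For the norm: a diagonal operator has ||D|| = sup_n |d_n|. Here d_n = 27 - 7/n increases monotonically from d_1 = 20 toward 27, with all terms in [20, 27); so sup_n |d_n| = 27 (the supremum is the limit, not attained). So ||D|| = 27.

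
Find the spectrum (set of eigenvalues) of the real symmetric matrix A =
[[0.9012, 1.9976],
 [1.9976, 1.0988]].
sigma(A) ≈ {-1, 3}

A is real symmetric, so its spectrum consists of real eigenvalues. Expanding the characteristic polynomial of the displayed matrix gives
  det(λ I - A) = p(λ) = λ^2 + (-2)λ + (-3).
Solving p(λ) = 0 yields eigenvalues ≈ -1, 3. (A is shown rounded to 4 decimals, so these recover the underlying integer eigenvalues to within that precision.)
Verification: the trace of A = 2 equals the sum of eigenvalues 2, and det(A) ≈ -3.0002 matches the eigenvalue product -3.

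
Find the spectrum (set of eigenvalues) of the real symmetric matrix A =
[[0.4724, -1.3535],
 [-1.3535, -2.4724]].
sigma(A) ≈ {-3, 1}

A is real symmetric, so its spectrum consists of real eigenvalues. Expanding the characteristic polynomial of the displayed matrix gives
  det(λ I - A) = p(λ) = λ^2 + (2)λ + (-3).
Solving p(λ) = 0 yields eigenvalues ≈ -3, 1. (A is shown rounded to 4 decimals, so these recover the underlying integer eigenvalues to within that precision.)
Verification: the trace of A = -2 equals the sum of eigenvalues -2, and det(A) ≈ -2.9999 matches the eigenvalue product -3.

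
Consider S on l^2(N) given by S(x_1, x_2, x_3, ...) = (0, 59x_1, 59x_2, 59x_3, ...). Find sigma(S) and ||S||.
sigma(S) = closed disk {z in C : |z| ≤ 59}; ||S|| = 59

Note S = 59·U where U is the unit right shift (U x)_k = x_{k-1} (with x_0 := 0); so ||S|| = 59||U|| and sigma(S) = 59·sigma(U). ||S x||^2 = sum_{k≥1} |59x_k|^2 = 3481||x||^2, so ||S|| = 59 and sigma(S) ⊂ {|z| ≤ 59}. For any |lambda| < 59, the equation (S - lambda I) x = 0 forces x_1 = 0, then 59x_k = lambda x_{k+1} ⇒ x = 0, so S has no eigenvalues. But (S - lambda I) is not surjective for |lambda| < 59: solving (S - lambda I) x = e_1 would require x_n proportional to (lambda/59)^(-n), which is not in l^2. So every |lambda| < 59 lies in the residual spectrum. The boundary |lambda| = 59 is in the approximate point spectrum (the spectrum is closed). Hence sigma(S) is the closed disk of radius 59.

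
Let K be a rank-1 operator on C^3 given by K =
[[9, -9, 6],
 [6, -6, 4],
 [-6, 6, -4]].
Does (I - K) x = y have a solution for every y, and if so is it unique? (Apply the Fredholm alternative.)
(I - K) is invertible (det(I - K) = 2 ≠ 0), so for every y in C^3 the equation (I - K) x = y has a unique solution.

K has rank 1, so it is an outer product K = u v^T: every row of K is a multiple of one row vector. Reading off the entries, u = (3, 2, -2) and v = (3, -3, 2) (row i of K equals u_i·v^T). A rank-one matrix u v^T satisfies K u = u (v·u) and kills the (2)-dimensional subspace v^⊥, so its characteristic polynomial is lambda^2 (lambda - v·u) with v·u = tr K = -1. Hence the eigenvalues of I - K are 1 (multiplicity 2) and 1 - (-1) = 2, so det(I - K) = 2. (Direct check: I - K =
[[-8, 9, -6],
 [-6, 7, -4],
 [6, -6, 5]]
has determinant 2.) The finite-dimensional Fredholm alternative says: either (I - K) is invertible, or ker(I - K) ≠ {0} and then range(I - K) = ker((I - K)^*)^⊥, with dim ker(I - K) = dim ker((I - K)^*). Since det(I - K) ≠ 0, 1 is not an eigenvalue of K and ker(I - K) = {0}, so we are in the first case: for every y there is a unique x = (I - K)^(-1) y. Explicitly, by the Sherman–Morrison formula, (I - u v^T)^(-1) = I + u v^T/(1 - v·u), i.e. (I - K)^(-1) = I + K/(2).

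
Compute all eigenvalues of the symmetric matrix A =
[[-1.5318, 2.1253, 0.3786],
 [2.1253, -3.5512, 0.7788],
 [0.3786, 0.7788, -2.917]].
sigma(A) ≈ {-5, -3, 0}

A is real symmetric, so its spectrum consists of real eigenvalues. Expanding the characteristic polynomial of the displayed matrix gives
  det(λ I - A) = p(λ) = λ^3 + (8)λ^2 + (15)λ + (0).
Solving p(λ) = 0 yields eigenvalues ≈ -5, -3, 0. (A is shown rounded to 4 decimals, so these recover the underlying integer eigenvalues to within that precision.)
Verification: the trace of A = -8 equals the sum of eigenvalues -8, and det(A) ≈ -0.0005 matches the eigenvalue product 0.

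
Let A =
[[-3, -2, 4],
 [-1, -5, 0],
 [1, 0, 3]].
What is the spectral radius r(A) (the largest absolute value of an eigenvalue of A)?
r(A) ≈ 5.8383

The eigenvalues of A are the roots of its characteristic polynomial. With M = A (coefficients from the trace, the sum of principal 2x2 minors, and det A):
  p(λ) = det(λ I - M) = λ^3 + 5λ^2 - 15λ - 59.
No integer candidate from the rational root theorem (±divisors of 59) is a root, so the roots are irrational. The cubic discriminant is Δ = 34288 > 0, so there are three distinct real roots. p(-6) = -5 and p(-5) = 16 have opposite signs, so a root lies in (-6, -5); Newton's method refines it to λ ≈ -5.8383. p(-3) = 4 and p(-2) = -17 have opposite signs, so a root lies in (-3, -2); Newton's method refines it to λ ≈ -2.7873. p(3) = -32 and p(4) = 25 have opposite signs, so a root lies in (3, 4); Newton's method refines it to λ ≈ 3.6256. Check (Vieta): the three roots sum to -5, matching tr M = -5.
Thus the eigenvalues (to 4 decimals) are -5.8383 (modulus 5.8383); -2.7873 (modulus 2.7873); 3.6256 (modulus 3.6256). The spectral radius is the largest modulus: r(A) ≈ 5.8383. (Cross-check: r(A) ≤ ||A||_2 ≈ 6.4654; equality holds whenever A is normal, though it can also hold for some non-normal A.)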